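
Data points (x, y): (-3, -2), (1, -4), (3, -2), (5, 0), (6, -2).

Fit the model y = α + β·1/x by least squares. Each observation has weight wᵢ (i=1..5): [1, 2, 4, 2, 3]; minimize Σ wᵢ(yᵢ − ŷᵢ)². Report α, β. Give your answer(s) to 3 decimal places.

α = -1.283, β = -2.205

Compute the Gram sums: Σwᵢ·1 = 12, Σwᵢ·1/x = 39/10, Σwᵢ·1/x·1/x = 2447/900.
Moment sums: Σwᵢ·y = -24, Σwᵢ·1/x·y = -11.
Normal equations: [[12, 39/10]; [39/10, 2447/900]]·[α, β]ᵀ = [-24, -11]ᵀ.
Δ = 12·(2447/900) − (39/10)² = 209/12.
α = ((-24)·(2447/900) − (39/10)·(-11))/(209/12) = -6706/5225; β = (12·(-11) − (39/10)·(-24))/(209/12) = -2304/1045.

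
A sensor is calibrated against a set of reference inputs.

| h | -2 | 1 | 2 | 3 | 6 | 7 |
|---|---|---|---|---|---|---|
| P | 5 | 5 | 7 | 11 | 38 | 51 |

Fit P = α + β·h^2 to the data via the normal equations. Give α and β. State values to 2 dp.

With design matrix A, AᵀA = [[6, 103]; [103, 3811]] and AᵀP = [117, 4019]ᵀ.
Determinant 6·3811 − 103² = 12257.
α = (117·3811 − 103·4019)/12257 = 310/119; β = (6·4019 − 103·117)/12257 = 12063/12257.

α = 2.61, β = 0.98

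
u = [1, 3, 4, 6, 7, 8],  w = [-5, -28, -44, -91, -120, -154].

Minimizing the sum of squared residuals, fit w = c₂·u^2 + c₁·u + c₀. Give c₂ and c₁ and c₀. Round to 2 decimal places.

Compute the Gram sums: Σu^2·u^2 = 8131, Σu^2·u = 1163, Σu^2 = 175, Σu·u = 175, Σu = 29, Σ1 = 6.
Moment sums: Σu^2·w = -19973, Σu·w = -2883, Σw = -442.
XᵀX·[c₂, c₁, c₀]ᵀ = Xᵀw becomes [[8131, 1163, 175]; [1163, 175, 29]; [175, 29, 6]]·[c₂, c₁, c₀]ᵀ = [-19973, -2883, -442]ᵀ.
Row-reducing yields c₂ = -1343/660, c₁ = -1919/660, c₀ = -29/110.

c₂ = -2.03, c₁ = -2.91, c₀ = -0.26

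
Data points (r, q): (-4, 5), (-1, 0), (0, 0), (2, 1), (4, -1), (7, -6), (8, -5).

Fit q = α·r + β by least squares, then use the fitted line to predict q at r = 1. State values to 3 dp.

q̂ = 0.166

With design matrix X, XᵀX = [[150, 16]; [16, 7]] and Xᵀq = [-104, -6]ᵀ.
det = 150·7 − 16² = 794.
α = ((-104)·7 − 16·(-6))/794 = -316/397; β = (150·(-6) − 16·(-104))/794 = 382/397.
At r = 1: q̂ = (-316/397)·(1) + (382/397)·(1) = 66/397.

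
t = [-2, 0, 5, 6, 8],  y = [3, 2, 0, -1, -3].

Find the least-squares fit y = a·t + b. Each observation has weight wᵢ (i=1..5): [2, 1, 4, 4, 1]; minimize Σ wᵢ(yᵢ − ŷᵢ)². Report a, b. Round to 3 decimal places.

With design matrix X, XᵀWX = [[316, 48]; [48, 12]] and XᵀWy = [-60, 1]ᵀ.
Eliminating b: 12·(row 1) − 48·(row 2) gives 1488·a = 12·(-60) − 48·1 = -768, so a = -16/31.
Then b = (1 − 48·(-16/31))/12 = 799/372.

a = -0.516, b = 2.148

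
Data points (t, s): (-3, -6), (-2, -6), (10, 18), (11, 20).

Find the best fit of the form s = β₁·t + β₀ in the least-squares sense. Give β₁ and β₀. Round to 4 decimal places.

β₁ = 1.9176, β₀ = -1.1706

Forming XᵀX = [[234, 16]; [16, 4]] and Xᵀs = [430, 26]ᵀ gives XᵀX·[β₁, β₀]ᵀ = Xᵀs.
Δ = 234·4 − 16² = 680.
β₁ = (430·4 − 16·26)/680 = 163/85; β₀ = (234·26 − 16·430)/680 = -199/170.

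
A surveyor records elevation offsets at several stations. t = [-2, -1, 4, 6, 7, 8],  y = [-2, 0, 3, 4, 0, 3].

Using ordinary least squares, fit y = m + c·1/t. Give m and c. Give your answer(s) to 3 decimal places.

The normal system MᵀM·[m, c]ᵀ = Mᵀy is [[6, -137/168]; [-137/168, 38845/28224]]·[m, c]ᵀ = [8, 67/24]ᵀ.
Eliminating c: (38845/28224)·(row 1) − (-137/168)·(row 2) gives (214301/28224)·m = (38845/28224)·8 − (-137/168)·(67/24) = 375013/28224, so m = 375013/214301.
Then c = ((67/24) − (-137/168)·(375013/214301))/(38845/28224) = 656880/214301.

m = 1.750, c = 3.065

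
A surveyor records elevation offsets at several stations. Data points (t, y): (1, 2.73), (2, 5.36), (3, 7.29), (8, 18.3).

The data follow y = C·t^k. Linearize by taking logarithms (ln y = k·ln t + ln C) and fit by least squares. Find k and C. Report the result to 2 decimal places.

k = 0.91, C = 2.76

Linearized form: ln y = k·ln t + ln C. From the 4 transformed points,
Σln t = 3.8712, Σ(ln t)² = 6.0115, Σln y = 7.5767, Σln t·ln y = 9.3909.
Equations: 6.0115·k + 3.8712·ln C = 9.3909;  3.8712·k + 4·ln C = 7.5767.
Solving (det = 9.0597): k = 0.90872, ln C = 1.01471, so C = exp(1.01471) = 2.75855.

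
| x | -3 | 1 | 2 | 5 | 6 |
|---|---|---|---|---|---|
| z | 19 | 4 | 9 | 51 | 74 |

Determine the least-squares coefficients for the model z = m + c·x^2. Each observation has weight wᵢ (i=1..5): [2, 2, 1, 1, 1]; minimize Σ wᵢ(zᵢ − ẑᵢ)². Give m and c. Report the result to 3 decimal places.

m = 1.411, c = 2.001

Normal-equation sums: Σwᵢ·1 = 7, Σwᵢ·x^2 = 85, Σwᵢ·x^2·x^2 = 2101.
For AᵀWz: Σwᵢ·z = 180, Σwᵢ·x^2·z = 4325.
Δ = 7·2101 − 85² = 7482.
m = (180·2101 − 85·4325)/7482 = 10555/7482; c = (7·4325 − 85·180)/7482 = 14975/7482.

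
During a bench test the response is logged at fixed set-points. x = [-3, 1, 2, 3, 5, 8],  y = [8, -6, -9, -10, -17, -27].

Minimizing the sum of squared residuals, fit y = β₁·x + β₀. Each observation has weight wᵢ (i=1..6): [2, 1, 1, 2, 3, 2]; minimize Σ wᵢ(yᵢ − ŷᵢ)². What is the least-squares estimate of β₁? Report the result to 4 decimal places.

The normal equations are: 244·β₁ + 34·β₀ = -819;  34·β₁ + 11·β₀ = -124.
Δ = 244·11 − 34² = 1528.
β₁ = ((-819)·11 − 34·(-124))/1528 = -4793/1528; β₀ = (244·(-124) − 34·(-819))/1528 = -1205/764.

β₁ = -3.1368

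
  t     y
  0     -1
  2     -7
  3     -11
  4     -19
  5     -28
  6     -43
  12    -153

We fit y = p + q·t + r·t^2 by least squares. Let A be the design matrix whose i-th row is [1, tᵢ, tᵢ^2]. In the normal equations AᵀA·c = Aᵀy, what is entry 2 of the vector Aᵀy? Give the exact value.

Entry 2 ↔ basis t, so (Aᵀy)_{2} = Σᵢ (t)·yᵢ = (0)·(-1) + (2)·(-7) + (3)·(-11) + (4)·(-19) + (5)·(-28) + (6)·(-43) + (12)·(-153) = -2357.

-2357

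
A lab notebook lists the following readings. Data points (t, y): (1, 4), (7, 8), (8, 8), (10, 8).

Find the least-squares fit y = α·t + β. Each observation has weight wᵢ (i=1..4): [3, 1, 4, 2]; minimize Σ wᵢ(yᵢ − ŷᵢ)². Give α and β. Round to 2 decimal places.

Sums needed: Σwᵢ·t·t = 508, Σwᵢ·t = 62, Σwᵢ·1 = 10.
For XᵀWy: Σwᵢ·t·y = 484, Σwᵢ·y = 68.
Normal equations: [[508, 62]; [62, 10]]·[α, β]ᵀ = [484, 68]ᵀ.
Δ = 508·10 − 62² = 1236.
α = (484·10 − 62·68)/1236 = 52/103; β = (508·68 − 62·484)/1236 = 378/103.

α = 0.50, β = 3.67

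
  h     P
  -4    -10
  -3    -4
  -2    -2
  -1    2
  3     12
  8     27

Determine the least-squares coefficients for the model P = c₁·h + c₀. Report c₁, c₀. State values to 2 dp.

Compute the Gram sums: Σh·h = 103, Σh = 1, Σ1 = 6.
Right-hand side: Σh·P = 306, ΣP = 25.
AᵀA·[c₁, c₀]ᵀ = AᵀP becomes [[103, 1]; [1, 6]]·[c₁, c₀]ᵀ = [306, 25]ᵀ.
Δ = 103·6 − 1² = 617.
c₁ = (306·6 − 1·25)/617 = 1811/617; c₀ = (103·25 − 1·306)/617 = 2269/617.

c₁ = 2.94, c₀ = 3.68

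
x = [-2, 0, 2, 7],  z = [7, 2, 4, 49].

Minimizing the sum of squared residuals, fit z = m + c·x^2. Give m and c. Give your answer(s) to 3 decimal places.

Entries of MᵀM: Σ1 = 4, Σx^2 = 57, Σx^2·x^2 = 2433.
For Mᵀz: Σz = 62, Σx^2·z = 2445.
So MᵀM·[m, c]ᵀ = Mᵀz: [[4, 57]; [57, 2433]]·[m, c]ᵀ = [62, 2445]ᵀ.
det = 4·2433 − 57² = 6483.
m = (62·2433 − 57·2445)/6483 = 3827/2161; c = (4·2445 − 57·62)/6483 = 2082/2161.

m = 1.771, c = 0.963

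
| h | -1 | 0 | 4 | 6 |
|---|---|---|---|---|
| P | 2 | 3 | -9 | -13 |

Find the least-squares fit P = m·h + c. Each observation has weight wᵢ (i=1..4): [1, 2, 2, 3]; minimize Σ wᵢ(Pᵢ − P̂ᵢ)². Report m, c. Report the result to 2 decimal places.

m = -2.46, c = 1.57

Sums needed: Σwᵢ·h·h = 141, Σwᵢ·h = 25, Σwᵢ·1 = 8.
For XᵀWP: Σwᵢ·h·P = -308, Σwᵢ·P = -49.
det = 141·8 − 25² = 503.
m = ((-308)·8 − 25·(-49))/503 = -1239/503; c = (141·(-49) − 25·(-308))/503 = 791/503.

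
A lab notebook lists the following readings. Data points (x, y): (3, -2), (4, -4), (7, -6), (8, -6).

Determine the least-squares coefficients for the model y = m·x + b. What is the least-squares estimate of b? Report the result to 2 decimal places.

The normal equations are: 138·m + 22·b = -112;  22·m + 4·b = -18.
(Σx·x = 138, Σx = 22, Σ1 = 4, Σx·y = -112, Σy = -18.)
Eliminating b: 4·(row 1) − 22·(row 2) gives 68·m = 4·(-112) − 22·(-18) = -52, so m = -13/17.
Then b = ((-18) − 22·(-13/17))/4 = -5/17.

b = -0.29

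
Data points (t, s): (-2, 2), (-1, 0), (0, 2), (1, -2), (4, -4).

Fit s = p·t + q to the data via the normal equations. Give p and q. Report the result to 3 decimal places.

Normal-equation sums: Σt·t = 22, Σt = 2, Σ1 = 5.
And Σt·s = -22, Σs = -2.
MᵀM·[p, q]ᵀ = Mᵀs becomes [[22, 2]; [2, 5]]·[p, q]ᵀ = [-22, -2]ᵀ.
Determinant 22·5 − 2² = 106.
p = ((-22)·5 − 2·(-2))/106 = -1; q = (22·(-2) − 2·(-22))/106 = 0.

p = -1.000, q = 0.000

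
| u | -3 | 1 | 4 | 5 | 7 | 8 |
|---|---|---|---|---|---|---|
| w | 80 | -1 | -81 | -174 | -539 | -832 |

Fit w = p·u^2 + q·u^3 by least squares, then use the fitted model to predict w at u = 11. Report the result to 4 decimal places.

From the data, Σu^2·u^2 = 7460, Σu^2·u^3 = 53482, Σu^3·u^3 = 400244.
And Σu^2·w = -84586, Σu^3·w = -639956.
So XᵀX·[p, q]ᵀ = Xᵀw: [[7460, 53482]; [53482, 400244]]·[p, q]ᵀ = [-84586, -639956]ᵀ.
det = 7460·400244 − 53482² = 125495916.
p = ((-84586)·400244 − 53482·(-639956))/125495916 = 339824/114923; q = (7460·(-639956) − 53482·(-84586))/125495916 = -2979087/1493999.
At u = 11: ŵ = (339824/114923)·(121) + (-2979087/1493999)·(1331) = -3430621645/1493999.

ŵ = -2296.2677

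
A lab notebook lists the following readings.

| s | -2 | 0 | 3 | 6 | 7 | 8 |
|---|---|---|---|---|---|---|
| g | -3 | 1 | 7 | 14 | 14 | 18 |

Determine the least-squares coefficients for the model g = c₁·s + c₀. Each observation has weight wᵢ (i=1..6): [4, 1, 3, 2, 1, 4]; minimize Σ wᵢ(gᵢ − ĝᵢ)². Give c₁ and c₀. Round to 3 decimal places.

Forming MᵀWM = [[420, 52]; [52, 15]] and MᵀWg = [929, 124]ᵀ gives MᵀWM·[c₁, c₀]ᵀ = MᵀWg.
Determinant 420·15 − 52² = 3596.
c₁ = (929·15 − 52·124)/3596 = 7487/3596; c₀ = (420·124 − 52·929)/3596 = 943/899.

c₁ = 2.082, c₀ = 1.049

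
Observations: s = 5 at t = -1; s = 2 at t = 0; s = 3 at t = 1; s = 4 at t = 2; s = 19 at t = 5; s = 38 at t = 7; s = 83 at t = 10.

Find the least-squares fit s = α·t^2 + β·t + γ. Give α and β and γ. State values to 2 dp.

α = 0.95, β = -1.48, γ = 2.71

XᵀX·[α, β, γ]ᵀ = Xᵀs reads: 13044·α + 1476·β + 180·γ = 10661;  1476·α + 180·β + 24·γ = 1197;  180·α + 24·β + 7·γ = 154.
(Σt^2·t^2 = 13044, Σt^2·t = 1476, Σt^2 = 180, Σt·t = 180, Σt = 24, Σ1 = 7, Σt^2·s = 10661, Σt·s = 1197, Σs = 154.)
Inverting the 3×3 Gram matrix, [α, β, γ]ᵀ = [557/588, -145/98, 19/7]ᵀ.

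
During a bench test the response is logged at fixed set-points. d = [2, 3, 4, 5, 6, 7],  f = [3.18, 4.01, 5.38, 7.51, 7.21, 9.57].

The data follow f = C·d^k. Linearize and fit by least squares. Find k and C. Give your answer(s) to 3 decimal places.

k = 0.878, C = 1.647

Let Y = ln f. Fitting Y = k·ln d + ln C by least squares:
AᵀA = [[13.1965, 8.5252]; [8.5252, 6]], rhs = [15.8400, 10.4787]ᵀ  (here Σln d = 8.5252, Σ(ln d)² = 13.1965, Σln f = 10.4787, Σln d·ln f = 15.8400).
Solving (det = 6.5005): k = 0.87800, ln C = 0.49893, so C = exp(0.49893) = 1.64696.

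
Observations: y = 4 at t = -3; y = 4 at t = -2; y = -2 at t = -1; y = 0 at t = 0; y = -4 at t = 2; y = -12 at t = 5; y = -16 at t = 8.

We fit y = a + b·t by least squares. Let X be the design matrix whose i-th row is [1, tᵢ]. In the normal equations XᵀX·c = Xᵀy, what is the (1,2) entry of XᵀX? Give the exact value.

9

Row 1 ↔ basis 1, column 2 ↔ basis t, so (XᵀX)_{1,2} = Σᵢ t = (1)·(-3) + (1)·(-2) + (1)·(-1) + (1)·(0) + (1)·(2) + (1)·(5) + (1)·(8) = 9.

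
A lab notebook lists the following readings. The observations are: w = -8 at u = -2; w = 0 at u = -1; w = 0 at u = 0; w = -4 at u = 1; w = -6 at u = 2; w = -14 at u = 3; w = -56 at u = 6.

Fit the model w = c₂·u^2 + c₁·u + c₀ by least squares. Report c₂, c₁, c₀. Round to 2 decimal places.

c₂ = -1.56, c₁ = 0.08, c₀ = -0.44

Entries of MᵀM: Σu^2·u^2 = 1411, Σu^2·u = 243, Σu^2 = 55, Σu·u = 55, Σu = 9, Σ1 = 7.
Moment sums: Σu^2·w = -2202, Σu·w = -378, Σw = -88.
Normal equations: [[1411, 243, 55]; [243, 55, 9]; [55, 9, 7]]·[c₂, c₁, c₀]ᵀ = [-2202, -378, -88]ᵀ.
Solving the 3×3 system (Gaussian elimination) gives c₂ = -34949/22449, c₁ = 579/7483, c₀ = -9850/22449.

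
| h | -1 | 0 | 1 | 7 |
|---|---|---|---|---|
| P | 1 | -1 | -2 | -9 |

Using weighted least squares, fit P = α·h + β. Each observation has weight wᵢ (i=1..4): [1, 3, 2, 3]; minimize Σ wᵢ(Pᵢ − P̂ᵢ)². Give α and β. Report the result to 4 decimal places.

α = -1.1778, β = -0.7875

Sums needed: Σwᵢ·h·h = 150, Σwᵢ·h = 22, Σwᵢ·1 = 9.
For MᵀWP: Σwᵢ·h·P = -194, Σwᵢ·P = -33.
Eliminating β: 9·(row 1) − 22·(row 2) gives 866·α = 9·(-194) − 22·(-33) = -1020, so α = -510/433.
Then β = ((-33) − 22·(-510/433))/9 = -341/433.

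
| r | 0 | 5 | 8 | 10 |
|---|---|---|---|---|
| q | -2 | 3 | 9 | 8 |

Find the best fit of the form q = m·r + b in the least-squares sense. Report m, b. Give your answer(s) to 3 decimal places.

m = 1.119, b = -1.934

Normal-equation sums: Σr·r = 189, Σr = 23, Σ1 = 4.
For Xᵀq: Σr·q = 167, Σq = 18.
Normal equations: [[189, 23]; [23, 4]]·[m, b]ᵀ = [167, 18]ᵀ.
Δ = 189·4 − 23² = 227.
m = (167·4 − 23·18)/227 = 254/227; b = (189·18 − 23·167)/227 = -439/227.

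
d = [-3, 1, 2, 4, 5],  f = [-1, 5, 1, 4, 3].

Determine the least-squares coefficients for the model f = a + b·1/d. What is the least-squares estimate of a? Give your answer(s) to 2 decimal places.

a = 1.18

With design matrix X, XᵀX = [[5, 97/60]; [97/60, 5269/3600]] and Xᵀf = [12, 223/30]ᵀ.
Determinant 5·(5269/3600) − (97/60)² = 2117/450.
a = (12·(5269/3600) − (97/60)·(223/30))/(2117/450) = 9983/8468; b = (5·(223/30) − (97/60)·12)/(2117/450) = 7995/2117.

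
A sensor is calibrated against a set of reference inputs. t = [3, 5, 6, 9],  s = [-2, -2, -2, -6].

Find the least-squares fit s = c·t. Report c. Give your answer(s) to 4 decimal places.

c = -0.5430

Entries of AᵀA: Σt·t = 151.
For Aᵀs: Σt·s = -82.
So AᵀA·[c]ᵀ = Aᵀs: [[151]]·[c]ᵀ = [-82]ᵀ.
c = (-82)/151 = -0.543046.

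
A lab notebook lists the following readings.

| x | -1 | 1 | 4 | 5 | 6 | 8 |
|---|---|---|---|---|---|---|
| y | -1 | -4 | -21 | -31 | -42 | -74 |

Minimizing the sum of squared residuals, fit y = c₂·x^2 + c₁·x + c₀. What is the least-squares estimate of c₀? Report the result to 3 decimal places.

Sums needed: Σx^2·x^2 = 6275, Σx^2·x = 917, Σx^2 = 143, Σx·x = 143, Σx = 23, Σ1 = 6.
Right-hand side: Σx^2·y = -7364, Σx·y = -1086, Σy = -173.
So AᵀA·[c₂, c₁, c₀]ᵀ = Aᵀy: [[6275, 917, 143]; [917, 143, 23]; [143, 23, 6]]·[c₂, c₁, c₀]ᵀ = [-7364, -1086, -173]ᵀ.
Solving the 3×3 system (Gaussian elimination) gives c₂ = -16313/15870, c₁ = -12649/15870, c₀ = -3384/2645.

c₀ = -1.279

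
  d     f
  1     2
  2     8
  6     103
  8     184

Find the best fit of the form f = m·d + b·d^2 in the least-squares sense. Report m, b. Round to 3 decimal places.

m = -1.396, b = 3.059

Entries of MᵀM: Σd·d = 105, Σd·d^2 = 737, Σd^2·d^2 = 5409.
Moment sums: Σd·f = 2108, Σd^2·f = 15518.
Δ = 105·5409 − 737² = 24776.
m = (2108·5409 − 737·15518)/24776 = -17297/12388; b = (105·15518 − 737·2108)/24776 = 37897/12388.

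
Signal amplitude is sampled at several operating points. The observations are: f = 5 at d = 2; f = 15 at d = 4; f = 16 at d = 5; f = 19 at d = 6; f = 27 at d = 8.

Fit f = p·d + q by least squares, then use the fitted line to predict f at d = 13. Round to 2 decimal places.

Normal-equation sums: Σd·d = 145, Σd = 25, Σ1 = 5.
And Σd·f = 480, Σf = 82.
Normal equations: [[145, 25]; [25, 5]]·[p, q]ᵀ = [480, 82]ᵀ.
Eliminating q: 5·(row 1) − 25·(row 2) gives 100·p = 5·480 − 25·82 = 350, so p = 7/2.
Then q = (82 − 25·(7/2))/5 = -11/10.
At d = 13: f̂ = (7/2)·(13) + (-11/10)·(1) = 222/5.

f̂ = 44.40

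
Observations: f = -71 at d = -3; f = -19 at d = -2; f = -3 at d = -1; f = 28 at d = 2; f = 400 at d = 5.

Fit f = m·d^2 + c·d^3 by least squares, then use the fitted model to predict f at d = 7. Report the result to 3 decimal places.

f̂ = 1076.458

AᵀA·[m, c]ᵀ = Aᵀf reads: 739·m + 2881·c = 9394;  2881·m + 16483·c = 52296.
Eliminating c: 16483·(row 1) − 2881·(row 2) gives 3880776·m = 16483·9394 − 2881·52296 = 4176526, so m = 2088263/1940388.
Then c = (52296 − 2881·(2088263/1940388))/16483 = 5791315/1940388.
At d = 7: f̂ = (2088263/1940388)·(49) + (5791315/1940388)·(343) = 174062161/161699.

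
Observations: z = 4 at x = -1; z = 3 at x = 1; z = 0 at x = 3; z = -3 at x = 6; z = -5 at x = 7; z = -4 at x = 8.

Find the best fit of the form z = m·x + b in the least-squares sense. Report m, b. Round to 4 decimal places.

Compute the Gram sums: Σx·x = 160, Σx = 24, Σ1 = 6.
And Σx·z = -86, Σz = -5.
So AᵀA·[m, b]ᵀ = Aᵀz: [[160, 24]; [24, 6]]·[m, b]ᵀ = [-86, -5]ᵀ.
Eliminating b: 6·(row 1) − 24·(row 2) gives 384·m = 6·(-86) − 24·(-5) = -396, so m = -33/32.
Then b = ((-5) − 24·(-33/32))/6 = 79/24.

m = -1.0313, b = 3.2917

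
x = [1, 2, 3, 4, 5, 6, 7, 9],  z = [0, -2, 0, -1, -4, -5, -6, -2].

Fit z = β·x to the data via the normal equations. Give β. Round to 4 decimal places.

β = -0.5339

Setting ∂/∂β … = 0 gives: 221·β = -118.
β = (-118)/221 = -0.533937.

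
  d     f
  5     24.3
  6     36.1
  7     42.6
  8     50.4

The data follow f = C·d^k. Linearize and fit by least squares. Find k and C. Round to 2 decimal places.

k = 1.52, C = 2.20

With ln fᵢ as the transformed response and ln dᵢ as the regressor:
XᵀX = [[13.9113, 7.4265]; [7.4265, 4]], rhs = [27.0128, 14.4486]ᵀ  (here Σln d = 7.4265, Σ(ln d)² = 13.9113, Σln f = 14.4486, Σln d·ln f = 27.0128).
Solving (det = 0.4917): k = 1.52101, ln C = 0.78818, so C = exp(0.78818) = 2.19940.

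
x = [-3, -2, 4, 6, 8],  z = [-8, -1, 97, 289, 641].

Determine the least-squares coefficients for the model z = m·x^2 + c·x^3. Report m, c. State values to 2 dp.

m = 2.06, c = 0.99

Compute the Gram sums: Σx^2·x^2 = 5745, Σx^2·x^3 = 41293, Σx^3·x^3 = 313689.
Right-hand side: Σx^2·z = 52904, Σx^3·z = 397048.
MᵀM·[m, c]ᵀ = Mᵀz becomes [[5745, 41293]; [41293, 313689]]·[m, c]ᵀ = [52904, 397048]ᵀ.
Δ = 5745·313689 − 41293² = 97031456.
m = (52904·313689 − 41293·397048)/97031456 = 12506237/6064466; c = (5745·397048 − 41293·52904)/97031456 = 6029743/6064466.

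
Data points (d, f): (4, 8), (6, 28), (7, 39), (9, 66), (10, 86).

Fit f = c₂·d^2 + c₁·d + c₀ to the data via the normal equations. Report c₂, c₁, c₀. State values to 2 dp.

XᵀX·[c₂, c₁, c₀]ᵀ = Xᵀf reads: 20514·c₂ + 2352·c₁ + 282·c₀ = 16993;  2352·c₂ + 282·c₁ + 36·c₀ = 1927;  282·c₂ + 36·c₁ + 5·c₀ = 227.
Solving the 3×3 system (Gaussian elimination) gives c₂ = 19/22, c₁ = 43/66, c₀ = -8.

c₂ = 0.86, c₁ = 0.65, c₀ = -8.00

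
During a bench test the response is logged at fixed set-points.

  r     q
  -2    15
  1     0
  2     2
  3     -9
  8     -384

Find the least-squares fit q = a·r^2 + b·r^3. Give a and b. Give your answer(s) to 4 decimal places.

a = 2.0017, b = -1.0001

From the data, Σr^2·r^2 = 4210, Σr^2·r^3 = 33012, Σr^3·r^3 = 263002.
Right-hand side: Σr^2·q = -24589, Σr^3·q = -196955.
MᵀM·[a, b]ᵀ = Mᵀq becomes [[4210, 33012]; [33012, 263002]]·[a, b]ᵀ = [-24589, -196955]ᵀ.
Eliminating b: 263002·(row 1) − 33012·(row 2) gives 17446276·a = 263002·(-24589) − 33012·(-196955) = 34922282, so a = 17461141/8723138.
Then b = ((-196955) − 33012·(17461141/8723138))/263002 = -8724241/8723138.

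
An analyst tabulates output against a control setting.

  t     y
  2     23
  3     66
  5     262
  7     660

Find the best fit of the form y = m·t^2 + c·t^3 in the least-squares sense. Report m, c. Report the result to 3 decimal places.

m = 2.881, c = 1.513

The normal system MᵀM·[m, c]ᵀ = Mᵀy is [[3123, 20207]; [20207, 134067]]·[m, c]ᵀ = [39576, 261096]ᵀ.
Determinant 3123·134067 − 20207² = 10368392.
m = (39576·134067 − 20207·261096)/10368392 = 3733590/1296049; c = (3123·261096 − 20207·39576)/10368392 = 1961322/1296049.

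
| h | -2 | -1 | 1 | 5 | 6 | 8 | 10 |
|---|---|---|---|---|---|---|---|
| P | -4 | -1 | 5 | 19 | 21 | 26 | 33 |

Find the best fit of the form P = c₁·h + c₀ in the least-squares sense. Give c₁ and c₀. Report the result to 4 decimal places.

c₁ = 3.0833, c₀ = 2.2500

From the data, Σh·h = 231, Σh = 27, Σ1 = 7.
For XᵀP: Σh·P = 773, ΣP = 99.
So XᵀX·[c₁, c₀]ᵀ = XᵀP: [[231, 27]; [27, 7]]·[c₁, c₀]ᵀ = [773, 99]ᵀ.
det = 231·7 − 27² = 888.
c₁ = (773·7 − 27·99)/888 = 37/12; c₀ = (231·99 − 27·773)/888 = 9/4.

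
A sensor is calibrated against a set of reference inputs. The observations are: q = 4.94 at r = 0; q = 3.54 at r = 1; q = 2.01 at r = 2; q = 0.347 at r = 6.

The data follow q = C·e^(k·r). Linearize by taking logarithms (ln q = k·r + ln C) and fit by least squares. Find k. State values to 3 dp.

Taking logs, ln q = k·r + ln C, so regress ln q on r.
Over the data: Σr = 9.0000, Σ(r)² = 41.0000, Σln q = 2.5012, Σr·ln q = -3.6902.
Normal system: [[41.0000, 9.0000]; [9.0000, 4]]·[k, ln C]ᵀ = [-3.6902, 2.5012]ᵀ.
Solving (det = 83.0000): k = -0.44905, ln C = 1.63567.

k = -0.449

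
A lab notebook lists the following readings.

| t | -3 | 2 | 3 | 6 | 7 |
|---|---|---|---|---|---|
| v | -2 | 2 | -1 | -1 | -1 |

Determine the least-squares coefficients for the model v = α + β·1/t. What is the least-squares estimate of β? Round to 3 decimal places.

With design matrix M, MᵀM = [[5, 17/21]; [17/21, 51/98]] and Mᵀv = [-3, 43/42]ᵀ.
Determinant 5·(51/98) − (17/21)² = 1717/882.
α = ((-3)·(51/98) − (17/21)·(43/42))/(1717/882) = -124/101; β = (5·(43/42) − (17/21)·(-3))/(1717/882) = 6657/1717.

β = 3.877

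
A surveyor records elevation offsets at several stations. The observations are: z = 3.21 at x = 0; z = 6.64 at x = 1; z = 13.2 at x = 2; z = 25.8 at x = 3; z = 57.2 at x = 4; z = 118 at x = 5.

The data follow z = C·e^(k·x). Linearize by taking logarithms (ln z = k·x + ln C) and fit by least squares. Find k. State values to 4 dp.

Linearized form: ln z = k·x + ln C. From the 6 transformed points,
Σx = 15.0000, Σ(x)² = 55.0000, Σln z = 17.7072, Σx·ln z = 56.8443.
Equations: 55.0000·k + 15.0000·ln C = 56.8443;  15.0000·k + 6·ln C = 17.7072.
Slope k = (n·Σx·ln z − Σx·Σln z)/(n·Σ(x)² − (Σx)²) = (6·56.8443 − 15.0000·17.7072)/105.0000 = 0.71864; ln C = (Σln z − k·Σx)/n = 1.15459.

k = 0.7186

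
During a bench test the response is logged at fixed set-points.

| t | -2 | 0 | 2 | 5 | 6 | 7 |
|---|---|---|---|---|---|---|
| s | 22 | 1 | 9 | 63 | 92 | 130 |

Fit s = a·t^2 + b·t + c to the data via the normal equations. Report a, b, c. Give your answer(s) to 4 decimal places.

a = 3.0794, b = -3.3783, c = 2.4061

With design matrix M, MᵀM = [[4354, 684, 118]; [684, 118, 18]; [118, 18, 6]] and Mᵀs = [11381, 1751, 317]ᵀ.
Row-reducing yields a = 9808/3185, b = -2152/637, c = 1179/490.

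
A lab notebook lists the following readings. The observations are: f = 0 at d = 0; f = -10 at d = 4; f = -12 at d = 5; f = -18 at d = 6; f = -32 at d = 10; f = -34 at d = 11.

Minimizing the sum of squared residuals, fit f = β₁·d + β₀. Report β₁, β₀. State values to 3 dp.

From the data, Σd·d = 298, Σd = 36, Σ1 = 6.
And Σd·f = -902, Σf = -106.
So XᵀX·[β₁, β₀]ᵀ = Xᵀf: [[298, 36]; [36, 6]]·[β₁, β₀]ᵀ = [-902, -106]ᵀ.
Eliminating β₀: 6·(row 1) − 36·(row 2) gives 492·β₁ = 6·(-902) − 36·(-106) = -1596, so β₁ = -133/41.
Then β₀ = ((-106) − 36·(-133/41))/6 = 221/123.

β₁ = -3.244, β₀ = 1.797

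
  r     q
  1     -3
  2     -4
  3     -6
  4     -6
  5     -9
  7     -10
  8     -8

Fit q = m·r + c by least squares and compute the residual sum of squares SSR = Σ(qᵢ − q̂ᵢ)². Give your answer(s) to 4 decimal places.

SSR = 8.8986

Forming MᵀM = [[168, 30]; [30, 7]] and Mᵀq = [-232, -46]ᵀ gives MᵀM·[m, c]ᵀ = Mᵀq.
Δ = 168·7 − 30² = 276.
m = ((-232)·7 − 30·(-46))/276 = -61/69; c = (168·(-46) − 30·(-232))/276 = -64/23.
Residuals: 2/3, 38/69, -13/23, 22/69, -124/69, -71/69, 128/69; SSR = 614/69.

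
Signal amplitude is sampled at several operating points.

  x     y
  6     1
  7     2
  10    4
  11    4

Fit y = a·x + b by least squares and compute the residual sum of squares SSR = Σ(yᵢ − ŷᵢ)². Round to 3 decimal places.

Forming AᵀA = [[306, 34]; [34, 4]] and Aᵀy = [104, 11]ᵀ gives AᵀA·[a, b]ᵀ = Aᵀy.
Δ = 306·4 − 34² = 68.
a = (104·4 − 34·11)/68 = 21/34; b = (306·11 − 34·104)/68 = -5/2.
Residuals: -7/34, 3/17, 11/34, -5/17; SSR = 9/34.

SSR = 0.265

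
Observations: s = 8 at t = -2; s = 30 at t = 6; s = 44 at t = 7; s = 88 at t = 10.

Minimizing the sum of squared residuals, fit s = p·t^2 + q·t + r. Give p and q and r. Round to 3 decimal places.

Forming XᵀX = [[13713, 1551, 189]; [1551, 189, 21]; [189, 21, 4]] and Xᵀs = [12068, 1352, 170]ᵀ gives XᵀX·[p, q, r]ᵀ = Xᵀs.
Solving the 3×3 system (Gaussian elimination) gives p = 2035/2148, q = -9527/10740, r = 4283/1790.

p = 0.947, q = -0.887, r = 2.393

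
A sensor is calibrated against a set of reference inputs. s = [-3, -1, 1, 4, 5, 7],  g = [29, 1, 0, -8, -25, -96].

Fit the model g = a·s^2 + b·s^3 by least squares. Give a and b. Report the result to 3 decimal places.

Sums needed: Σs^2·s^2 = 3365, Σs^2·s^3 = 20713, Σs^3·s^3 = 138101.
And Σs^2·g = -5195, Σs^3·g = -37349.
AᵀA·[a, b]ᵀ = Aᵀg becomes [[3365, 20713]; [20713, 138101]]·[a, b]ᵀ = [-5195, -37349]ᵀ.
Δ = 3365·138101 − 20713² = 35681496.
a = ((-5195)·138101 − 20713·(-37349))/35681496 = 28087571/17840748; b = (3365·(-37349) − 20713·(-5195))/35681496 = -9037675/17840748.

a = 1.574, b = -0.507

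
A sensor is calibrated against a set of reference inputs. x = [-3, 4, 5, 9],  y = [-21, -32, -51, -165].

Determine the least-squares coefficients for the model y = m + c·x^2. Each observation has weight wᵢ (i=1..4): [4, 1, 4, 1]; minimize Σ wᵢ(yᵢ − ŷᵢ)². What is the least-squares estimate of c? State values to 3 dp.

c = -2.002

From the data, Σwᵢ·1 = 10, Σwᵢ·x^2 = 233, Σwᵢ·x^2·x^2 = 9641.
For MᵀWy: Σwᵢ·y = -485, Σwᵢ·x^2·y = -19733.
MᵀWM·[m, c]ᵀ = MᵀWy becomes [[10, 233]; [233, 9641]]·[m, c]ᵀ = [-485, -19733]ᵀ.
Δ = 10·9641 − 233² = 42121.
m = ((-485)·9641 − 233·(-19733))/42121 = -78096/42121; c = (10·(-19733) − 233·(-485))/42121 = -84325/42121.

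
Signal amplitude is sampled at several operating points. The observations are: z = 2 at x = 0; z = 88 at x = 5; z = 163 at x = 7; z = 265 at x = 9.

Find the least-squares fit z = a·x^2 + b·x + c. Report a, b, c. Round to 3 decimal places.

Compute the Gram sums: Σx^2·x^2 = 9587, Σx^2·x = 1197, Σx^2 = 155, Σx·x = 155, Σx = 21, Σ1 = 4.
And Σx^2·z = 31652, Σx·z = 3966, Σz = 518.
AᵀA·[a, b, c]ᵀ = Aᵀz becomes [[9587, 1197, 155]; [1197, 155, 21]; [155, 21, 4]]·[a, b, c]ᵀ = [31652, 3966, 518]ᵀ.
Solving the 3×3 system (Gaussian elimination) gives a = 80923/26716, b = 51123/26716, c = 13890/6679.

a = 3.029, b = 1.914, c = 2.080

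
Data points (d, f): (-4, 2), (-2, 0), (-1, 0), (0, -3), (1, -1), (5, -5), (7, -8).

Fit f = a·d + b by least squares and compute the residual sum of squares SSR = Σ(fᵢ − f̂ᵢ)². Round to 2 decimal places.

SSR = 5.36

Normal-equation sums: Σd·d = 96, Σd = 6, Σ1 = 7.
Moment sums: Σd·f = -90, Σf = -15.
Δ = 96·7 − 6² = 636.
a = ((-90)·7 − 6·(-15))/636 = -45/53; b = (96·(-15) − 6·(-90))/636 = -75/53.
Residuals: 1/53, -15/53, 30/53, -84/53, 67/53, 35/53, -34/53; SSR = 284/53.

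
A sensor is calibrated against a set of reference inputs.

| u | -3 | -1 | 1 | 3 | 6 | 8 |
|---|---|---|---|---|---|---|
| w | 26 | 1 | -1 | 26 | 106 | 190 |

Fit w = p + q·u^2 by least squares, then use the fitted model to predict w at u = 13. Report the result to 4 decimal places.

The normal equations are: 6·p + 120·q = 348;  120·p + 5556·q = 16444.
det = 6·5556 − 120² = 18936.
p = (348·5556 − 120·16444)/18936 = -1658/789; q = (6·16444 − 120·348)/18936 = 2371/789.
At u = 13: ŵ = (-1658/789)·(1) + (2371/789)·(169) = 399041/789.

ŵ = 505.7554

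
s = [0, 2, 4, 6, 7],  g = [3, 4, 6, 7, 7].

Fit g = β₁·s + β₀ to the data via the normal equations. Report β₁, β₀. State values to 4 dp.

The normal equations are: 105·β₁ + 19·β₀ = 123;  19·β₁ + 5·β₀ = 27.
(Σs·s = 105, Σs = 19, Σ1 = 5, Σs·g = 123, Σg = 27.)
det = 105·5 − 19² = 164.
β₁ = (123·5 − 19·27)/164 = 51/82; β₀ = (105·27 − 19·123)/164 = 249/82.

β₁ = 0.6220, β₀ = 3.0366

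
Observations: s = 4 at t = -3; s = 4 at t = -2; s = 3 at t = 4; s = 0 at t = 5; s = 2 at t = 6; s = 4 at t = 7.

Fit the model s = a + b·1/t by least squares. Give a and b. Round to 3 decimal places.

a = 2.798, b = -2.876

From the data, Σ1 = 6, Σ1/t = -31/420, Σ1/t·1/t = 90281/176400.
Moment sums: Σs = 17, Σ1/t·s = -47/28.
Normal equations: [[6, -31/420]; [-31/420, 90281/176400]]·[a, b]ᵀ = [17, -47/28]ᵀ.
Eliminating b: (90281/176400)·(row 1) − (-31/420)·(row 2) gives (21629/7056)·a = (90281/176400)·17 − (-31/420)·(-47/28) = 756461/88200, so a = 1512922/540725.
Then b = ((-47/28) − (-31/420)·(1512922/540725))/(90281/176400) = -311052/108145.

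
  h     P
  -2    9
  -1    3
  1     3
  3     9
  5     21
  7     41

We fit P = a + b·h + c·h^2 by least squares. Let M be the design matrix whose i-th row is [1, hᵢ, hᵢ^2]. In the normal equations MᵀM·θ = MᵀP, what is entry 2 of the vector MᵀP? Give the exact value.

401

Entry 2 ↔ basis h, so (MᵀP)_{2} = Σᵢ (h)·Pᵢ = (-2)·(9) + (-1)·(3) + (1)·(3) + (3)·(9) + (5)·(21) + (7)·(41) = 401.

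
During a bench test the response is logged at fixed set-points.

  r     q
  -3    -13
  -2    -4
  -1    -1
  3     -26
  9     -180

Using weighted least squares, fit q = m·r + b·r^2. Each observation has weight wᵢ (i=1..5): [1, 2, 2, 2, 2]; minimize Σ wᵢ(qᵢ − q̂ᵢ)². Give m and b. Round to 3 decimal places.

m = -2.048, b = -1.998

The normal system XᵀWX·[m, b]ᵀ = XᵀWq is [[199, 1467]; [1467, 13399]]·[m, b]ᵀ = [-3339, -29779]ᵀ.
Determinant 199·13399 − 1467² = 514312.
m = ((-3339)·13399 − 1467·(-29779))/514312 = -263367/128578; b = (199·(-29779) − 1467·(-3339))/514312 = -256927/128578.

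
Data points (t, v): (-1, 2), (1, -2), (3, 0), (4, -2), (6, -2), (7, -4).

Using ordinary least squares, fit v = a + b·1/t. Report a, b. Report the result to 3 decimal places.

From the data, Σ1 = 6, Σ1/t = 25/28, Σ1/t·1/t = 15677/7056.
Right-hand side: Σv = -8, Σ1/t·v = -227/42.
So XᵀX·[a, b]ᵀ = Xᵀv: [[6, 25/28]; [25/28, 15677/7056]]·[a, b]ᵀ = [-8, -227/42]ᵀ.
Eliminating b: (15677/7056)·(row 1) − (25/28)·(row 2) gives (29479/2352)·a = (15677/7056)·(-8) − (25/28)·(-227/42) = -45683/3528, so a = -91366/88437.
Then b = ((-227/42) − (25/28)·(-91366/88437))/(15677/7056) = -59472/29479.

a = -1.033, b = -2.017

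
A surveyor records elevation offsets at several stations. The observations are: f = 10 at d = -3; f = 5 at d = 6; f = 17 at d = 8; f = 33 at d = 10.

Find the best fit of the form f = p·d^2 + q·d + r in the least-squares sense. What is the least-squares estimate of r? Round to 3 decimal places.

With design matrix M, MᵀM = [[15473, 1701, 209]; [1701, 209, 21]; [209, 21, 4]] and Mᵀf = [4658, 466, 65]ᵀ.
Row-reducing yields p = 4928/8507, q = -96913/42535, r = -87453/42535.

r = -2.056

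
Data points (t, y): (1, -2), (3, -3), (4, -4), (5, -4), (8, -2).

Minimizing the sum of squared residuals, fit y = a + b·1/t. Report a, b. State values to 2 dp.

a = -3.51, b = 1.35

Compute the Gram sums: Σ1 = 5, Σ1/t = 229/120, Σ1/t·1/t = 17701/14400.
For Xᵀy: Σy = -15, Σ1/t·y = -101/20.
So XᵀX·[a, b]ᵀ = Xᵀy: [[5, 229/120]; [229/120, 17701/14400]]·[a, b]ᵀ = [-15, -101/20]ᵀ.
Eliminating b: (17701/14400)·(row 1) − (229/120)·(row 2) gives (1127/450)·a = (17701/14400)·(-15) − (229/120)·(-101/20) = -42247/4800, so a = -126741/36064.
Then b = ((-101/20) − (229/120)·(-126741/36064))/(17701/14400) = 6075/4508.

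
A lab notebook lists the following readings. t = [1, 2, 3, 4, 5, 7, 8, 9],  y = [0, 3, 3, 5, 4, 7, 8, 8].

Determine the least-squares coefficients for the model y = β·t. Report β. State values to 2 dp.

β = 0.96

The normal system XᵀX·[β]ᵀ = Xᵀy is [[249]]·[β]ᵀ = [240]ᵀ.
Hence β = 240 / 249 ≈ 0.963855.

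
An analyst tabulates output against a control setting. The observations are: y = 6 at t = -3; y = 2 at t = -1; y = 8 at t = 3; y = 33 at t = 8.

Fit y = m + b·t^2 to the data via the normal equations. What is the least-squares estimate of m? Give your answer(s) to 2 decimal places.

m = 2.24

Compute the Gram sums: Σ1 = 4, Σt^2 = 83, Σt^2·t^2 = 4259.
For Aᵀy: Σy = 49, Σt^2·y = 2240.
AᵀA·[m, b]ᵀ = Aᵀy becomes [[4, 83]; [83, 4259]]·[m, b]ᵀ = [49, 2240]ᵀ.
Eliminating b: 4259·(row 1) − 83·(row 2) gives 10147·m = 4259·49 − 83·2240 = 22771, so m = 22771/10147.
Then b = (2240 − 83·(22771/10147))/4259 = 4893/10147.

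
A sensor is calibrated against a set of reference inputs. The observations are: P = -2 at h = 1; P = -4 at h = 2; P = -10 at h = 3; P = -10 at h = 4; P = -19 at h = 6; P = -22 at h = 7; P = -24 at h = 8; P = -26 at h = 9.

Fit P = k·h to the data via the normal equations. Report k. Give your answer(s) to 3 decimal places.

k = -2.977

Compute the Gram sums: Σh·h = 260.
Moment sums: Σh·P = -774.
So XᵀX·[k]ᵀ = XᵀP: [[260]]·[k]ᵀ = [-774]ᵀ.
Hence k = -774 / 260 ≈ -2.97692.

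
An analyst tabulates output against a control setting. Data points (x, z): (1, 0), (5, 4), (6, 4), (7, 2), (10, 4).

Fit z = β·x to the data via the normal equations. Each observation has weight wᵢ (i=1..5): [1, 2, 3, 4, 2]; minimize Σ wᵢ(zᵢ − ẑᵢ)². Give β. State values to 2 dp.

Setting ∂/∂β … = 0 gives: 555·β = 248.
β = 248/555 = 0.446847.

β = 0.45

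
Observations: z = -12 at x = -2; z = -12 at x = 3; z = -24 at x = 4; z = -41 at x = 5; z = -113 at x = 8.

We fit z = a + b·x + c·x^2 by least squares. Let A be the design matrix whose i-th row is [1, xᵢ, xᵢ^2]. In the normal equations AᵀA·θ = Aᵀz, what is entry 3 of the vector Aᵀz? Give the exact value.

-8797

Entry 3 ↔ basis x^2, so (Aᵀz)_{3} = Σᵢ (x^2)·zᵢ = (4)·(-12) + (9)·(-12) + (16)·(-24) + (25)·(-41) + (64)·(-113) = -8797.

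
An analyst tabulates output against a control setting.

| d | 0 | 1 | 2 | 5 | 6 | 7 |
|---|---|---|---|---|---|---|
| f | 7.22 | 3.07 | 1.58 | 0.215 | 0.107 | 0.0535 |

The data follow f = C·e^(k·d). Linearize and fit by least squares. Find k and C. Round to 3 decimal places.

k = -0.688, C = 6.579

Linearized form: ln f = k·d + ln C. From the 6 transformed points,
XᵀX = [[115.0000, 21.0000]; [21.0000, 6]], rhs = [-39.5551, -3.1442]ᵀ  (here Σd = 21.0000, Σ(d)² = 115.0000, Σln f = -3.1442, Σd·ln f = -39.5551).
Solving (det = 249.0000): k = -0.68797, ln C = 1.88385, so C = exp(1.88385) = 6.57880.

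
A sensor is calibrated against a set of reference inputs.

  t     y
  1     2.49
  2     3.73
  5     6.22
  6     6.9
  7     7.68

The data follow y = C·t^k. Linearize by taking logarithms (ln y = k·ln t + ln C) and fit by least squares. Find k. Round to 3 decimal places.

Let Y = ln y. Fitting Y = k·ln t + ln C by least squares:
AᵀA = [[10.0677, 6.0403]; [6.0403, 5]], rhs = [11.2819, 8.0266]ᵀ  (here Σln t = 6.0403, Σ(ln t)² = 10.0677, Σln y = 8.0266, Σln t·ln y = 11.2819).
Δ = 10.0677·5 − (6.0403)² = 13.8539; k = (11.2819·5 − 6.0403·8.0266)/13.8539 = 0.57218, ln C = (10.0677·8.0266 − 6.0403·11.2819)/13.8539 = 0.91409.

k = 0.572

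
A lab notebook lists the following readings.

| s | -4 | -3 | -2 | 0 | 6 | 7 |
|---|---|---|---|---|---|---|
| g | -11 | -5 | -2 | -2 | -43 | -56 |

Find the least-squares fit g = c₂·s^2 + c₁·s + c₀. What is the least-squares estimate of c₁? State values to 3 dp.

Entries of AᵀA: Σs^2·s^2 = 4050, Σs^2·s = 460, Σs^2 = 114, Σs·s = 114, Σs = 4, Σ1 = 6.
Moment sums: Σs^2·g = -4521, Σs·g = -587, Σg = -119.
AᵀA·[c₂, c₁, c₀]ᵀ = Aᵀg becomes [[4050, 460, 114]; [460, 114, 4]; [114, 4, 6]]·[c₂, c₁, c₀]ᵀ = [-4521, -587, -119]ᵀ.
Solving the 3×3 system (Gaussian elimination) gives c₂ = -21251/23361, c₁ = -22151/15574, c₀ = -74813/46722.

c₁ = -1.422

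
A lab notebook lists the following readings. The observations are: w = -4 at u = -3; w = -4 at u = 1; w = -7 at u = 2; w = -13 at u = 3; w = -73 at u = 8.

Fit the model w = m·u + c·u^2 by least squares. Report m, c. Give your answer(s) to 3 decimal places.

Entries of XᵀX: Σu·u = 87, Σu·u^2 = 521, Σu^2·u^2 = 4275.
For Xᵀw: Σu·w = -629, Σu^2·w = -4857.
XᵀX·[m, c]ᵀ = Xᵀw becomes [[87, 521]; [521, 4275]]·[m, c]ᵀ = [-629, -4857]ᵀ.
Eliminating c: 4275·(row 1) − 521·(row 2) gives 100484·m = 4275·(-629) − 521·(-4857) = -158478, so m = -79239/50242.
Then c = ((-4857) − 521·(-79239/50242))/4275 = -47425/50242.

m = -1.577, c = -0.944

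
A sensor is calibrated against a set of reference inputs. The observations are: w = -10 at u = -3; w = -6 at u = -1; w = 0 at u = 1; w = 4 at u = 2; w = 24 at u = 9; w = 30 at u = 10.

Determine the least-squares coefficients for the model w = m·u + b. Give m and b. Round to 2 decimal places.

MᵀM·[m, b]ᵀ = Mᵀw reads: 196·m + 18·b = 560;  18·m + 6·b = 42.
(Σu·u = 196, Σu = 18, Σ1 = 6, Σu·w = 560, Σw = 42.)
Determinant 196·6 − 18² = 852.
m = (560·6 − 18·42)/852 = 217/71; b = (196·42 − 18·560)/852 = -154/71.

m = 3.06, b = -2.17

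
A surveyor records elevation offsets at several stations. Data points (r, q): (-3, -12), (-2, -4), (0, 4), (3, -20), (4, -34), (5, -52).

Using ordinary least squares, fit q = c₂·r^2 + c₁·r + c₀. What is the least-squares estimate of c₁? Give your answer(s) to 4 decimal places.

Normal-equation sums: Σr^2·r^2 = 1059, Σr^2·r = 181, Σr^2 = 63, Σr·r = 63, Σr = 7, Σ1 = 6.
And Σr^2·q = -2148, Σr·q = -412, Σq = -118.
MᵀM·[c₂, c₁, c₀]ᵀ = Mᵀq becomes [[1059, 181, 63]; [181, 63, 7]; [63, 7, 6]]·[c₂, c₁, c₀]ᵀ = [-2148, -412, -118]ᵀ.
Row-reducing yields c₂ = -30529/15360, c₁ = -1133/1024, c₀ = 19151/7680.

c₁ = -1.1064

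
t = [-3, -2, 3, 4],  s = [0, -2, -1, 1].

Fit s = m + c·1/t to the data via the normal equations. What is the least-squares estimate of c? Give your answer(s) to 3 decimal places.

c = 1.525

The normal equations are: 4·m + (-1/4)·c = -2;  (-1/4)·m + (77/144)·c = 11/12.
det = 4·(77/144) − (-1/4)² = 299/144.
m = ((-2)·(77/144) − (-1/4)·(11/12))/(299/144) = -121/299; c = (4·(11/12) − (-1/4)·(-2))/(299/144) = 456/299.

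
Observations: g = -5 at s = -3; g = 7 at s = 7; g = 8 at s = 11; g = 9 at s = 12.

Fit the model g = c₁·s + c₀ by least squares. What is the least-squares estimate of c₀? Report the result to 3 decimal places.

With design matrix X, XᵀX = [[323, 27]; [27, 4]] and Xᵀg = [260, 19]ᵀ.
Determinant 323·4 − 27² = 563.
c₁ = (260·4 − 27·19)/563 = 527/563; c₀ = (323·19 − 27·260)/563 = -883/563.

c₀ = -1.568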